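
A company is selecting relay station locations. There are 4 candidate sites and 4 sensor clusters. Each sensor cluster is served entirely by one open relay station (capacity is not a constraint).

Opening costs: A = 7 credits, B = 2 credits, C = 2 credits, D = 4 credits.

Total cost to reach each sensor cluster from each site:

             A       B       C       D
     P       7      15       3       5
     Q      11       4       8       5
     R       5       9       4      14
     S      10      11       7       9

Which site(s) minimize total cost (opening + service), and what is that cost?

Open B and C; minimum total cost 22.

For any fixed open set, each sensor cluster goes to its cheapest open site; total = fixed + service.
{B, C}: P→C 3, Q→B 4, R→C 4, S→C 7. Service 18; fixed 4; total 22.
{C}: P→C 3, Q→C 8, R→C 4, S→C 7. Service 22; fixed 2; total 24.
{C, D}: service 19 + fixed 6 = 25
{A, B, C, D}: P→C 3, Q→B 4, R→C 4, S→C 7. Service 18; fixed 15; total 33.
(All 15 nonempty subsets were checked; B and C is lowest.)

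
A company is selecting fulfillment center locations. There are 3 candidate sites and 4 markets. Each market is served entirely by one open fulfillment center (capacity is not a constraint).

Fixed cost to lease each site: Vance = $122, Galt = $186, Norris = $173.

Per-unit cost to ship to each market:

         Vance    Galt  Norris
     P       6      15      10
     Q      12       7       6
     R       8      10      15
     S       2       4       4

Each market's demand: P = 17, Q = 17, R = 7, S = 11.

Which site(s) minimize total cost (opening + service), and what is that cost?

Open Vance only; minimum total cost 506.

For any fixed open set, each market goes to its cheapest open site; total = fixed + service.
{Vance}: P→Vance 6·17=102, Q→Vance 12·17=204, R→Vance 8·7=56, S→Vance 2·11=22. Service 384; fixed 122; total 506.
{Vance, Norris}: P→Vance 6·17=102, Q→Norris 6·17=102, R→Vance 8·7=56, S→Vance 2·11=22. Service 282; fixed 295; total 577.
{Norris}: P→Norris 10·17=170, Q→Norris 6·17=102, R→Norris 15·7=105, S→Norris 4·11=44. Service 421; fixed 173; total 594.
{Vance, Galt, Norris}: service 282 + fixed 481 = 763
No other subset beats 506.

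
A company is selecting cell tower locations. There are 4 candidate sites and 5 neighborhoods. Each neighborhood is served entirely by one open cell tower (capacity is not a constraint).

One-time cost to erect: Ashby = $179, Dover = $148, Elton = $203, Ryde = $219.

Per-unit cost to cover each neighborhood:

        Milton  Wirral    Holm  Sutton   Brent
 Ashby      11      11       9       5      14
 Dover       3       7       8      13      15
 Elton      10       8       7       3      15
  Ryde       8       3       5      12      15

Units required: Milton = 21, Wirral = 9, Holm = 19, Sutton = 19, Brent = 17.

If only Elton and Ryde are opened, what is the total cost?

Each neighborhood is assigned to its cheapest site among the open ones.
{Elton, Ryde}: Milton→Ryde 8·21=168, Wirral→Ryde 3·9=27, Holm→Ryde 5·19=95, Sutton→Elton 3·19=57, Brent→Elton 15·17=255. Service 602; fixed 422; total 1024.

Total cost: 1024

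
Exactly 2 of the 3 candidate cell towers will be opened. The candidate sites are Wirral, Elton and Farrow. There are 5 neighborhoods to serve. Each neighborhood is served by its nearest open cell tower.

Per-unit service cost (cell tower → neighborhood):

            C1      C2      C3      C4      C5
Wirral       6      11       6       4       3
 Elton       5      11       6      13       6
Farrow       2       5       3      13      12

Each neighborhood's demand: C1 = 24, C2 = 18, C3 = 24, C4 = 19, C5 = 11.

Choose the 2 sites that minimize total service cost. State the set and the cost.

Choose Wirral and Farrow; total service cost 319.

With exactly 2 open, each neighborhood uses its cheapest among the chosen.
{Wirral, Farrow}: C1→Farrow 2·24=48, C2→Farrow 5·18=90, C3→Farrow 3·24=72, C4→Wirral 4·19=76, C5→Wirral 3·11=33. Service cost 319.
{Elton, Farrow}: service cost 523
{Wirral, Elton}: service cost 571
Among all 3 size-2 choices, {Wirral, Farrow} is lowest.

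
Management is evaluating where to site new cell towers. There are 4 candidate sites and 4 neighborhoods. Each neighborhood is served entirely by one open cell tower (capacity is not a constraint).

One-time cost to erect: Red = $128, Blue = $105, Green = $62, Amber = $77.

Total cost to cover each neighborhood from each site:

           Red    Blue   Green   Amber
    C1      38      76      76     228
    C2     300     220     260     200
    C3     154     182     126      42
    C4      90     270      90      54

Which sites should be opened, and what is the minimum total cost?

For any fixed open set, each neighborhood goes to its cheapest open site; total = fixed + service.
{Green, Amber}: C1→Green 76, C2→Amber 200, C3→Amber 42, C4→Amber 54. Service 372; fixed 139; total 511.
{Red, Amber}: service 334 + fixed 205 = 539
{Blue, Amber}: C1→Blue 76, C2→Amber 200, C3→Amber 42, C4→Amber 54. Service 372; fixed 182; total 554.
{Red, Blue, Green, Amber}: service 334 + fixed 372 = 706
No other subset beats 511.

Open Green and Amber; minimum total cost 511.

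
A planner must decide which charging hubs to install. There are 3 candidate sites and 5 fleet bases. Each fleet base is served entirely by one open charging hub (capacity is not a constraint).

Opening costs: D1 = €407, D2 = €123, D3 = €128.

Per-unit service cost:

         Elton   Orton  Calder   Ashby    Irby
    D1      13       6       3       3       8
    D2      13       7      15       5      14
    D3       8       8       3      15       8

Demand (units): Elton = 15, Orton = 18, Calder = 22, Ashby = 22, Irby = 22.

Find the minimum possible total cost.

Minimum total cost: 849

For any fixed open set, each fleet base goes to its cheapest open site; total = fixed + service.
{D2, D3}: Elton→D3 8·15=120, Orton→D2 7·18=126, Calder→D3 3·22=66, Ashby→D2 5·22=110, Irby→D3 8·22=176. Service 598; fixed 251; total 849.
{D3}: service 836 + fixed 128 = 964
{D1}: service 611 + fixed 407 = 1018
{D1, D2, D3}: service 536 + fixed 658 = 1194
No other subset beats 849.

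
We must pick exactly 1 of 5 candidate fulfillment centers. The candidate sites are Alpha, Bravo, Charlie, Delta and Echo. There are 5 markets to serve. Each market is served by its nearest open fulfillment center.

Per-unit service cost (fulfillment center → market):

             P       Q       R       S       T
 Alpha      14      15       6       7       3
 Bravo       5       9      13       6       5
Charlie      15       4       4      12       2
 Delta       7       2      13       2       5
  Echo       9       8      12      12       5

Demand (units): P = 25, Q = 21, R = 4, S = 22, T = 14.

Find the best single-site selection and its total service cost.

Choose Delta only; total service cost 383.

With exactly 1 open, each market uses its cheapest among the chosen.
{Delta}: P→Delta 7·25=175, Q→Delta 2·21=42, R→Delta 13·4=52, S→Delta 2·22=44, T→Delta 5·14=70. Service cost 383.
{Bravo}: service cost 568
{Charlie}: service cost 767
Among all 5 size-1 choices, {Delta} is lowest.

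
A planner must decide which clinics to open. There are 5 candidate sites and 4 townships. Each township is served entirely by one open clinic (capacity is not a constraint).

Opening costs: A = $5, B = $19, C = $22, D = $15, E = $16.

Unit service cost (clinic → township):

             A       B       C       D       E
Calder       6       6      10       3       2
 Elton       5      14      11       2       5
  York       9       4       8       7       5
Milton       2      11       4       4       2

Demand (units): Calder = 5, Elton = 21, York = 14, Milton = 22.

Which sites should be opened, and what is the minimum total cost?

Open A, B and D; minimum total cost 196.

For any fixed open set, each township goes to its cheapest open site; total = fixed + service.
{A, B, D}: Calder→D 3·5=15, Elton→D 2·21=42, York→B 4·14=56, Milton→A 2·22=44. Service 157; fixed 39; total 196.
{D, E}: Calder→E 2·5=10, Elton→D 2·21=42, York→E 5·14=70, Milton→E 2·22=44. Service 166; fixed 31; total 197.
{A, D, E}: service 166 + fixed 36 = 202
{A, B, C, D, E}: Calder→E 2·5=10, Elton→D 2·21=42, York→B 4·14=56, Milton→A 2·22=44. Service 152; fixed 77; total 229.
No other subset beats 196.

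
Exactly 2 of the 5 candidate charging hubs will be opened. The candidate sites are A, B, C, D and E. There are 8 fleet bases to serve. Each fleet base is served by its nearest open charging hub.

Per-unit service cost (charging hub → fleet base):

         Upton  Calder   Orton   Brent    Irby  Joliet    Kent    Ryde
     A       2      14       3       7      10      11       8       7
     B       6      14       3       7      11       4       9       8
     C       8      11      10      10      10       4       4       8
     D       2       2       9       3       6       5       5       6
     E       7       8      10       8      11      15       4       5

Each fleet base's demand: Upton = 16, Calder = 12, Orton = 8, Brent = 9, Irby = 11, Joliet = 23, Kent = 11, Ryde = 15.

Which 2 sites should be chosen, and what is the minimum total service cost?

With exactly 2 open, each fleet base uses its cheapest among the chosen.
{B, D}: Upton→D 2·16=32, Calder→D 2·12=24, Orton→B 3·8=24, Brent→D 3·9=27, Irby→D 6·11=66, Joliet→B 4·23=92, Kent→D 5·11=55, Ryde→D 6·15=90. Service cost 410.
{A, D}: service cost 433
{C, D}: service cost 447
Among all 10 size-2 choices, {B, D} is lowest.

Choose B and D; total service cost 410.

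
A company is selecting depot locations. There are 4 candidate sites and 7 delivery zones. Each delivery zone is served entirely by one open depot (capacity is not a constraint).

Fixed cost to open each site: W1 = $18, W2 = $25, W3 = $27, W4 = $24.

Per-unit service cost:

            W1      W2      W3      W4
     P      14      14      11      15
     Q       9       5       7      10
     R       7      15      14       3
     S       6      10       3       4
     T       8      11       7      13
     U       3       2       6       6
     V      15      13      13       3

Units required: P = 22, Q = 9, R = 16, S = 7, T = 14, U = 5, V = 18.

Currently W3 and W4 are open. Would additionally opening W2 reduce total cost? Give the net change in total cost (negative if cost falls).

Current service cost with {W3, W4}: 556.
Adding W2: each delivery zone re-picks its cheapest; new service cost 518, saving 38.
Extra fixed cost: 25. Net change = 25 − 38 = -13.
(Totals: 607 → 594.)

Yes — net change −13 (cost falls by 13).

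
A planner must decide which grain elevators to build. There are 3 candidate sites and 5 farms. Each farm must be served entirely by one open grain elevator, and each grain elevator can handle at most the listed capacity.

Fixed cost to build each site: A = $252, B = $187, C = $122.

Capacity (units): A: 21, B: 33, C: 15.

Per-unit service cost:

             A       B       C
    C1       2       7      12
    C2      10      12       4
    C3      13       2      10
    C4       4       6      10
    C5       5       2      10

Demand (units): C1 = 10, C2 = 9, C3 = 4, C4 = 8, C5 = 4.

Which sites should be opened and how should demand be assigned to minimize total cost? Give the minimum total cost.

Open {B, C}: C1→B 7·10=70, C2→C 4·9=36, C3→B 2·4=8, C4→B 6·8=48, C5→B 2·4=8.
Loads: B carries 26/33, C carries 9/15. Service 170; fixed 309; total 479.
Next best feasible plan costs 511.

Minimum total cost: 479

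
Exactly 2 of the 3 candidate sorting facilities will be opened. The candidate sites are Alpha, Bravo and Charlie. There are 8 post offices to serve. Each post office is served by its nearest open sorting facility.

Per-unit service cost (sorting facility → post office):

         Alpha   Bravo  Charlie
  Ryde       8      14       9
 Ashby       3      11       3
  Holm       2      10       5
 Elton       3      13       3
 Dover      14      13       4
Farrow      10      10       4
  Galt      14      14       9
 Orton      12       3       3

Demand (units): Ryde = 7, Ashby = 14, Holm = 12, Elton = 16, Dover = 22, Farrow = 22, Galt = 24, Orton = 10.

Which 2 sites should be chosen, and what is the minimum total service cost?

Choose Alpha and Charlie; total service cost 592.

With exactly 2 open, each post office uses its cheapest among the chosen.
{Alpha, Charlie}: Ryde→Alpha 8·7=56, Ashby→Alpha 3·14=42, Holm→Alpha 2·12=24, Elton→Alpha 3·16=48, Dover→Charlie 4·22=88, Farrow→Charlie 4·22=88, Galt→Charlie 9·24=216, Orton→Charlie 3·10=30. Service cost 592.
{Bravo, Charlie}: service cost 635
{Alpha, Bravo}: service cost 1042
Among all 3 size-2 choices, {Alpha, Charlie} is lowest.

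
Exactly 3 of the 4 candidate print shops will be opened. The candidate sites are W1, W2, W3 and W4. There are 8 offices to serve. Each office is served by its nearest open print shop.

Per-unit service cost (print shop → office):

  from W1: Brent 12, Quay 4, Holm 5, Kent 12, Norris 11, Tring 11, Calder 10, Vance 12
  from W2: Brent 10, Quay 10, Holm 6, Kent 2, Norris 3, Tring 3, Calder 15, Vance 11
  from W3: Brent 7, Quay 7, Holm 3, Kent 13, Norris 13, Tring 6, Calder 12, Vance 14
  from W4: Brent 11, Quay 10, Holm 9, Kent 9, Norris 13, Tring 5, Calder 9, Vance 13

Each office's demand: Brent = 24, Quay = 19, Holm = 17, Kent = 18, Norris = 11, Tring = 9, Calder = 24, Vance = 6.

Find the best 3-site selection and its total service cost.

With exactly 3 open, each office uses its cheapest among the chosen.
{W1, W2, W3}: Brent→W3 7·24=168, Quay→W1 4·19=76, Holm→W3 3·17=51, Kent→W2 2·18=36, Norris→W2 3·11=33, Tring→W2 3·9=27, Calder→W1 10·24=240, Vance→W2 11·6=66. Service cost 697.
{W2, W3, W4}: service cost 730
{W1, W2, W4}: service cost 779
Among all 4 size-3 choices, {W1, W2, W3} is lowest.

Choose W1, W2 and W3; total service cost 697.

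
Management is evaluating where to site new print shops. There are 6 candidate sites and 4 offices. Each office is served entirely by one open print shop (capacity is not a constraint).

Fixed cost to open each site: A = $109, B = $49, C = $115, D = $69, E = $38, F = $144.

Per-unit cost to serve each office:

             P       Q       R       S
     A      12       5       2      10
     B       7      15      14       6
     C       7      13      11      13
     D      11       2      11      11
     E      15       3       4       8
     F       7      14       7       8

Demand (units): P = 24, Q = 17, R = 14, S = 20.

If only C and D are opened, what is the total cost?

Total cost: 760

Each office is assigned to its cheapest site among the open ones.
{C, D}: P→C 7·24=168, Q→D 2·17=34, R→C 11·14=154, S→D 11·20=220. Service 576; fixed 184; total 760.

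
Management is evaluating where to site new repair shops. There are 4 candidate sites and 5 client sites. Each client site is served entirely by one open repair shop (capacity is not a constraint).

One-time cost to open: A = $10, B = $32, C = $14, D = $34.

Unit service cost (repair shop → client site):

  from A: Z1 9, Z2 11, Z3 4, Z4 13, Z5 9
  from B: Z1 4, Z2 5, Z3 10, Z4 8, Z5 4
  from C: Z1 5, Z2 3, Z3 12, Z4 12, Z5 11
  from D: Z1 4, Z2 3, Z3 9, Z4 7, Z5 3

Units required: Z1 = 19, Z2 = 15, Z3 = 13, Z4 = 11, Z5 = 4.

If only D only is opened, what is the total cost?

Total cost: 361

Each client site is assigned to its cheapest site among the open ones.
{D}: Z1→D 4·19=76, Z2→D 3·15=45, Z3→D 9·13=117, Z4→D 7·11=77, Z5→D 3·4=12. Service 327; fixed 34; total 361.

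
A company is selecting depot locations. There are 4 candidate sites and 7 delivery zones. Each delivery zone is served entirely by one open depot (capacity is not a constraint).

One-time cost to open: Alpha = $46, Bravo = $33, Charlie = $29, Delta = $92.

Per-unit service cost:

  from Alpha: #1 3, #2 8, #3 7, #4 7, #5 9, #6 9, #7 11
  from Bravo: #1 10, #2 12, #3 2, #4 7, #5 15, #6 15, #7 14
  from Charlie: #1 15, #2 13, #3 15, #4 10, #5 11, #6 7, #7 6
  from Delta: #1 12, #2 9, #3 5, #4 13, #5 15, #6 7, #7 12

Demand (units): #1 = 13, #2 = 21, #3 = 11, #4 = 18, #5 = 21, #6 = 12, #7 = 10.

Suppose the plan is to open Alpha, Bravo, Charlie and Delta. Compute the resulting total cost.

Each delivery zone is assigned to its cheapest site among the open ones.
{Alpha, Bravo, Charlie, Delta}: #1→Alpha 3·13=39, #2→Alpha 8·21=168, #3→Bravo 2·11=22, #4→Alpha 7·18=126, #5→Alpha 9·21=189, #6→Charlie 7·12=84, #7→Charlie 6·10=60. Service 688; fixed 200; total 888.

Total cost: 888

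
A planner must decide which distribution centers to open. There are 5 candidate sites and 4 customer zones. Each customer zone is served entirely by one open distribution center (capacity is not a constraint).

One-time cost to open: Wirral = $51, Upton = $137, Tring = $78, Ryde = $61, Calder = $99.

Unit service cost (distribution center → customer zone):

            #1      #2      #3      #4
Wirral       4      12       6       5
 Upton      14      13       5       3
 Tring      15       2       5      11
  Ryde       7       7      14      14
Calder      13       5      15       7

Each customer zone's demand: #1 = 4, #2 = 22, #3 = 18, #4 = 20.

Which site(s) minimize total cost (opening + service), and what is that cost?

Open Wirral and Tring; minimum total cost 379.

For any fixed open set, each customer zone goes to its cheapest open site; total = fixed + service.
{Wirral, Tring}: #1→Wirral 4·4=16, #2→Tring 2·22=44, #3→Tring 5·18=90, #4→Wirral 5·20=100. Service 250; fixed 129; total 379.
{Wirral, Tring, Ryde}: #1→Wirral 4·4=16, #2→Tring 2·22=44, #3→Tring 5·18=90, #4→Wirral 5·20=100. Service 250; fixed 190; total 440.
{Upton, Tring}: #1→Upton 14·4=56, #2→Tring 2·22=44, #3→Upton 5·18=90, #4→Upton 3·20=60. Service 250; fixed 215; total 465.
{Wirral, Upton, Tring, Ryde, Calder}: service 210 + fixed 426 = 636
No other subset beats 379.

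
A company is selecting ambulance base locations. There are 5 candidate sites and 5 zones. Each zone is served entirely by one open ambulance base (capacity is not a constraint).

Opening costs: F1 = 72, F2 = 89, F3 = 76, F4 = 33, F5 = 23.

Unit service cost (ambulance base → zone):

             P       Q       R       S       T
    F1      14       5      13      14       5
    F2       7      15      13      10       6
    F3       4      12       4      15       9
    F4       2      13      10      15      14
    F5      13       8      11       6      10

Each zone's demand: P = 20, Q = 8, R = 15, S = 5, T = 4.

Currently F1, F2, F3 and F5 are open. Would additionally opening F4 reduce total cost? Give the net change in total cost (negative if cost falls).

Yes — net change −7 (cost falls by 7).

Current service cost with {F1, F2, F3, F5}: 230.
Adding F4: each zone re-picks its cheapest; new service cost 190, saving 40.
Extra fixed cost: 33. Net change = 33 − 40 = -7.
(Totals: 490 → 483.)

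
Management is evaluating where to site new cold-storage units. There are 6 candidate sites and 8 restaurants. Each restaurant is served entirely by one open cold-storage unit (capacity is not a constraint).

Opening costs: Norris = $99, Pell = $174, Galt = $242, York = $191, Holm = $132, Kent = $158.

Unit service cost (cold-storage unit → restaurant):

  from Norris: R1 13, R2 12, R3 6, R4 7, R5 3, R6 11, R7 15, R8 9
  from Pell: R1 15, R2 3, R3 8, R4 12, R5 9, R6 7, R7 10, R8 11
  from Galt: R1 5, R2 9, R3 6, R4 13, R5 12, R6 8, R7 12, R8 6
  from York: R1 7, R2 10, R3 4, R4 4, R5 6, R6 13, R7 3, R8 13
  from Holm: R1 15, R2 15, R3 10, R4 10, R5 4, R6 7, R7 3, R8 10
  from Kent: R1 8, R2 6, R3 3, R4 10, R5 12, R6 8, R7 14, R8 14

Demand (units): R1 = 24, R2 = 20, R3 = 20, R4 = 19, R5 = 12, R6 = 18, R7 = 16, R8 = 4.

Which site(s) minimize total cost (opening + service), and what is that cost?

Open Pell and York; minimum total cost 1039.

For any fixed open set, each restaurant goes to its cheapest open site; total = fixed + service.
{Pell, York}: R1→York 7·24=168, R2→Pell 3·20=60, R3→York 4·20=80, R4→York 4·19=76, R5→York 6·12=72, R6→Pell 7·18=126, R7→York 3·16=48, R8→Pell 11·4=44. Service 674; fixed 365; total 1039.
{York, Kent}: R1→York 7·24=168, R2→Kent 6·20=120, R3→Kent 3·20=60, R4→York 4·19=76, R5→York 6·12=72, R6→Kent 8·18=144, R7→York 3·16=48, R8→York 13·4=52. Service 740; fixed 349; total 1089.
{Norris, Pell, York}: service 630 + fixed 464 = 1094
{Norris, Pell, Galt, York, Holm, Kent}: service 550 + fixed 996 = 1546
No other subset beats 1039.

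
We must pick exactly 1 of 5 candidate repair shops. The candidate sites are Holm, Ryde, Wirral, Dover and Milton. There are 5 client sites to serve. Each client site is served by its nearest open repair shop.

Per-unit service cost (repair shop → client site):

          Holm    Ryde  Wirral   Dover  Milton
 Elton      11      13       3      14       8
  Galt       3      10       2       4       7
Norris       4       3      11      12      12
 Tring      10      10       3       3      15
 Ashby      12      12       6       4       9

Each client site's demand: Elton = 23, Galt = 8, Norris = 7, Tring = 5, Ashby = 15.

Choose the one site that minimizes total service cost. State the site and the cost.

Choose Wirral only; total service cost 267.

With exactly 1 open, each client site uses its cheapest among the chosen.
{Wirral}: Elton→Wirral 3·23=69, Galt→Wirral 2·8=16, Norris→Wirral 11·7=77, Tring→Wirral 3·5=15, Ashby→Wirral 6·15=90. Service cost 267.
{Dover}: service cost 513
{Milton}: service cost 534
Among all 5 size-1 choices, {Wirral} is lowest.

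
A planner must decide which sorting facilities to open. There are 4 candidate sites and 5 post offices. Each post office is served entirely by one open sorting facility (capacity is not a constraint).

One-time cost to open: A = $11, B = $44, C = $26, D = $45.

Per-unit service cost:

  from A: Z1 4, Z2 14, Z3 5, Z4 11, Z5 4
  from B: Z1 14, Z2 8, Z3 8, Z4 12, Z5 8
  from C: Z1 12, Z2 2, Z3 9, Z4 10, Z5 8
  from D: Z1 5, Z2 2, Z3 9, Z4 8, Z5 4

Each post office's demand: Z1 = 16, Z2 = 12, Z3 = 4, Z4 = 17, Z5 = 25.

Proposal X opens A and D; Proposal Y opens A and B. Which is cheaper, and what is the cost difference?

Proposal X: {A, D}: Z1→A 4·16=64, Z2→D 2·12=24, Z3→A 5·4=20, Z4→D 8·17=136, Z5→A 4·25=100. Service 344; fixed 56; total 400.
Proposal Y: {A, B}: Z1→A 4·16=64, Z2→B 8·12=96, Z3→A 5·4=20, Z4→A 11·17=187, Z5→A 4·25=100. Service 467; fixed 55; total 522.
Difference: |400 − 522| = 122.

Proposal X is cheaper by 122.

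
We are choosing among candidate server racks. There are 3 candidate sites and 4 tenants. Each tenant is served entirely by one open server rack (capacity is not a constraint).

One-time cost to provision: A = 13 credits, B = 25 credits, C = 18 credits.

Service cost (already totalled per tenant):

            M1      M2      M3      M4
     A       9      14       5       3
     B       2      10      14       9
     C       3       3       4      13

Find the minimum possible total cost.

Minimum total cost: 41

For any fixed open set, each tenant goes to its cheapest open site; total = fixed + service.
{C}: M1→C 3, M2→C 3, M3→C 4, M4→C 13. Service 23; fixed 18; total 41.
{A}: service 31 + fixed 13 = 44
{A, C}: service 13 + fixed 31 = 44
{A, B, C}: service 12 + fixed 56 = 68
No other subset beats 41.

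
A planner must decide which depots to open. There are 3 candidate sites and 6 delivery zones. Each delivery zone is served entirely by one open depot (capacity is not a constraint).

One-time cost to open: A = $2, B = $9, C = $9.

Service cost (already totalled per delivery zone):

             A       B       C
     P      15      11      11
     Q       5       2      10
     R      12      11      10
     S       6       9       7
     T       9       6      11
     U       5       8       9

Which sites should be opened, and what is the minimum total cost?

For any fixed open set, each delivery zone goes to its cheapest open site; total = fixed + service.
{A, B}: P→B 11, Q→B 2, R→B 11, S→A 6, T→B 6, U→A 5. Service 41; fixed 11; total 52.
{A}: service 52 + fixed 2 = 54
{B}: service 47 + fixed 9 = 56
{A, B, C}: service 40 + fixed 20 = 60
No other subset beats 52.

Open A and B; minimum total cost 52.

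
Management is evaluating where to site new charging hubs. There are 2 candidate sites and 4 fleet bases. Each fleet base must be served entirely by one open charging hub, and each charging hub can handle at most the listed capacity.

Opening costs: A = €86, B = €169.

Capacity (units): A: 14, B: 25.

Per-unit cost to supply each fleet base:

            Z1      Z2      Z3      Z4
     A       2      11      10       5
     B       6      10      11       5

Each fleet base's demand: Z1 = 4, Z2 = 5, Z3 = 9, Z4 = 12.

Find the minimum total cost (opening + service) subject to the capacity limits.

Minimum total cost: 463

Open {A, B}: Z1→A 2·4=8, Z2→B 10·5=50, Z3→A 10·9=90, Z4→B 5·12=60.
Loads: A carries 13/14, B carries 17/25. Service 208; fixed 255; total 463.
Next best feasible plan costs 477.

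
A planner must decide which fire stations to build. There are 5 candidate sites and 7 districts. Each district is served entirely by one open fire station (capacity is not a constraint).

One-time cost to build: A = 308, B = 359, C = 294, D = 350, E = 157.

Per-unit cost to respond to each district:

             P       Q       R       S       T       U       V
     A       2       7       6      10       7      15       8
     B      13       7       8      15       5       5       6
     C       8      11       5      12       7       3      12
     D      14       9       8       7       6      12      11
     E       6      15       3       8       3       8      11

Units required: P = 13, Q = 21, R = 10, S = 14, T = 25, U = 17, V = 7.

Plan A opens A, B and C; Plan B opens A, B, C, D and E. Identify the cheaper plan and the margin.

Plan A is cheaper by 395.

Plan A: {A, B, C}: P→A 2·13=26, Q→A 7·21=147, R→C 5·10=50, S→A 10·14=140, T→B 5·25=125, U→C 3·17=51, V→B 6·7=42. Service 581; fixed 961; total 1542.
Plan B: {A, B, C, D, E}: P→A 2·13=26, Q→A 7·21=147, R→E 3·10=30, S→D 7·14=98, T→E 3·25=75, U→C 3·17=51, V→B 6·7=42. Service 469; fixed 1468; total 1937.
Difference: |1542 − 1937| = 395.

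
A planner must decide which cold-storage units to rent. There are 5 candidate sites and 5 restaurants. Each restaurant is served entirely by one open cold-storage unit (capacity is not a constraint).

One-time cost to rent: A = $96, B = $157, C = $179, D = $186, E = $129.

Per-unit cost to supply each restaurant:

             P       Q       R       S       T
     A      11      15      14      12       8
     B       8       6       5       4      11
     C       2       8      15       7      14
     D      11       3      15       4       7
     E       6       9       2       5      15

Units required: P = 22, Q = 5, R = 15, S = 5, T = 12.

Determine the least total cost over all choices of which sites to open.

For any fixed open set, each restaurant goes to its cheapest open site; total = fixed + service.
{E}: P→E 6·22=132, Q→E 9·5=45, R→E 2·15=30, S→E 5·5=25, T→E 15·12=180. Service 412; fixed 129; total 541.
{A, E}: P→E 6·22=132, Q→E 9·5=45, R→E 2·15=30, S→E 5·5=25, T→A 8·12=96. Service 328; fixed 225; total 553.
{B}: service 433 + fixed 157 = 590
{A, B, C, D, E}: service 193 + fixed 747 = 940
No other subset beats 541.

Minimum total cost: 541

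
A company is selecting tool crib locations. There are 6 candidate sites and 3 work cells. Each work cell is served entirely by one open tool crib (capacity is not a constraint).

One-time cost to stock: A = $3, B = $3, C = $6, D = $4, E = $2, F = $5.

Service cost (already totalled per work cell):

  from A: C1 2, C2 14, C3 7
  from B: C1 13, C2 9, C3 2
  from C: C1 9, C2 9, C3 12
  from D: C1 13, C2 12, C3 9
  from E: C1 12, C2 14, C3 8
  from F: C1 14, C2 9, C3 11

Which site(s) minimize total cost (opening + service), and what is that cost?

For any fixed open set, each work cell goes to its cheapest open site; total = fixed + service.
{A, B}: C1→A 2, C2→B 9, C3→B 2. Service 13; fixed 6; total 19.
{A, B, E}: C1→A 2, C2→B 9, C3→B 2. Service 13; fixed 8; total 21.
{A, B, D}: C1→A 2, C2→B 9, C3→B 2. Service 13; fixed 10; total 23.
{A, B, C, D, E, F}: service 13 + fixed 23 = 36
No other subset beats 19.

Open A and B; minimum total cost 19.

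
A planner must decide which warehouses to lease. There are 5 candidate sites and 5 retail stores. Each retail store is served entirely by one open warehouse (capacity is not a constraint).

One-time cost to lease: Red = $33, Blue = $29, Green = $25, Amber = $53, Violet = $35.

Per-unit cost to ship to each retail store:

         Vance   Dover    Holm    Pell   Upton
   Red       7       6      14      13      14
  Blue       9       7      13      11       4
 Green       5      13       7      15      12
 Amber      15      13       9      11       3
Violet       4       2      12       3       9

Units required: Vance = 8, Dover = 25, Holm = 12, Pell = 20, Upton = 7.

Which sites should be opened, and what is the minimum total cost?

Open Blue, Green and Violet; minimum total cost 343.

For any fixed open set, each retail store goes to its cheapest open site; total = fixed + service.
{Blue, Green, Violet}: Vance→Violet 4·8=32, Dover→Violet 2·25=50, Holm→Green 7·12=84, Pell→Violet 3·20=60, Upton→Blue 4·7=28. Service 254; fixed 89; total 343.
{Green, Violet}: service 289 + fixed 60 = 349
{Amber, Violet}: Vance→Violet 4·8=32, Dover→Violet 2·25=50, Holm→Amber 9·12=108, Pell→Violet 3·20=60, Upton→Amber 3·7=21. Service 271; fixed 88; total 359.
{Red, Blue, Green, Amber, Violet}: service 247 + fixed 175 = 422
No other subset beats 343.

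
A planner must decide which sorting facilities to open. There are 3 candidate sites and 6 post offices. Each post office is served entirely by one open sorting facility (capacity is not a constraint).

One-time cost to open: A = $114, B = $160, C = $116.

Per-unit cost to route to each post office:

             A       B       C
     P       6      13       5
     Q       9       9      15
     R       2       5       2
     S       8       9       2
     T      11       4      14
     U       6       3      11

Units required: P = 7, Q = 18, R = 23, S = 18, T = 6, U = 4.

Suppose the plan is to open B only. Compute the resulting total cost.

Each post office is assigned to its cheapest site among the open ones.
{B}: P→B 13·7=91, Q→B 9·18=162, R→B 5·23=115, S→B 9·18=162, T→B 4·6=24, U→B 3·4=12. Service 566; fixed 160; total 726.

Total cost: 726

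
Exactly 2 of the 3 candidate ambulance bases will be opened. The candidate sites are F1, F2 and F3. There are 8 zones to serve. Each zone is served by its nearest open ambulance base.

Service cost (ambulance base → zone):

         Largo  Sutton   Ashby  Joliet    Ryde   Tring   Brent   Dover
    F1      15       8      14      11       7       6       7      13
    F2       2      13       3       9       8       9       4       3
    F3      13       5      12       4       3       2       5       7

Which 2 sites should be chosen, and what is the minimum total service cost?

Choose F2 and F3; total service cost 26.

With exactly 2 open, each zone uses its cheapest among the chosen.
{F2, F3}: Largo→F2 2, Sutton→F3 5, Ashby→F2 3, Joliet→F3 4, Ryde→F3 3, Tring→F3 2, Brent→F2 4, Dover→F2 3. Service cost 26.
{F1, F2}: service cost 42
{F1, F3}: service cost 51
Among all 3 size-2 choices, {F2, F3} is lowest.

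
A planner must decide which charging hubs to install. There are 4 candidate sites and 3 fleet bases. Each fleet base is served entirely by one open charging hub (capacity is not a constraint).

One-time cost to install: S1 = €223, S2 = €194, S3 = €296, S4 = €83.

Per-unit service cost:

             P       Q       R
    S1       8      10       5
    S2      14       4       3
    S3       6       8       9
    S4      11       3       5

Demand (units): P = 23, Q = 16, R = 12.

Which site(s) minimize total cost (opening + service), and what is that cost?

For any fixed open set, each fleet base goes to its cheapest open site; total = fixed + service.
{S4}: P→S4 11·23=253, Q→S4 3·16=48, R→S4 5·12=60. Service 361; fixed 83; total 444.
{S1, S4}: P→S1 8·23=184, Q→S4 3·16=48, R→S1 5·12=60. Service 292; fixed 306; total 598.
{S2, S4}: P→S4 11·23=253, Q→S4 3·16=48, R→S2 3·12=36. Service 337; fixed 277; total 614.
{S1, S2, S3, S4}: service 222 + fixed 796 = 1018
(All 15 nonempty subsets were checked; S4 only is lowest.)

Open S4 only; minimum total cost 444.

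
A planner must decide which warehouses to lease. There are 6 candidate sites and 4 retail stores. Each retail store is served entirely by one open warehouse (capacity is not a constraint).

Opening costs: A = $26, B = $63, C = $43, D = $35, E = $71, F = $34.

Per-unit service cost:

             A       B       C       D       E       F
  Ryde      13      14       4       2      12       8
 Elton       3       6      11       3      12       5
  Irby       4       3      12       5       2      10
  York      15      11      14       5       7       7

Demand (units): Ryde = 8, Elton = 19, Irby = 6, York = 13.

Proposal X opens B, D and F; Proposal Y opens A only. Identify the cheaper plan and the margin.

Proposal X is cheaper by 118.

Proposal X: {B, D, F}: Ryde→D 2·8=16, Elton→D 3·19=57, Irby→B 3·6=18, York→D 5·13=65. Service 156; fixed 132; total 288.
Proposal Y: {A}: Ryde→A 13·8=104, Elton→A 3·19=57, Irby→A 4·6=24, York→A 15·13=195. Service 380; fixed 26; total 406.
Difference: |288 − 406| = 118.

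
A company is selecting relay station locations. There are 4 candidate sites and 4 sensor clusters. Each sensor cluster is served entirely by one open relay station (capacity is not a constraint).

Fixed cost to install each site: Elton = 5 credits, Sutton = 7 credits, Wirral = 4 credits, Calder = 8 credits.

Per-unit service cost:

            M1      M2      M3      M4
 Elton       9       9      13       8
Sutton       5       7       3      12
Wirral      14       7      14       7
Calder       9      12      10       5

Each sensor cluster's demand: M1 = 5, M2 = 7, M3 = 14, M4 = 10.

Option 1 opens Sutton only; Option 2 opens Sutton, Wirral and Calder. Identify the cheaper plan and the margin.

Option 2 is cheaper by 58.

Option 1: {Sutton}: M1→Sutton 5·5=25, M2→Sutton 7·7=49, M3→Sutton 3·14=42, M4→Sutton 12·10=120. Service 236; fixed 7; total 243.
Option 2: {Sutton, Wirral, Calder}: M1→Sutton 5·5=25, M2→Sutton 7·7=49, M3→Sutton 3·14=42, M4→Calder 5·10=50. Service 166; fixed 19; total 185.
Difference: |243 − 185| = 58.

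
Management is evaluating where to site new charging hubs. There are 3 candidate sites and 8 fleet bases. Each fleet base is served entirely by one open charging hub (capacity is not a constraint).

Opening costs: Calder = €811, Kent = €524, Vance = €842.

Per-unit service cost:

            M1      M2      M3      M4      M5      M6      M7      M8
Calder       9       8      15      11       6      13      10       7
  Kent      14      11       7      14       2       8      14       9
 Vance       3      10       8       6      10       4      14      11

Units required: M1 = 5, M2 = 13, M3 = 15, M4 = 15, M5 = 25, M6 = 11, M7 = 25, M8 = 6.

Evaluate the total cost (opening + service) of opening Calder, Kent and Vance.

Total cost: 2877

Each fleet base is assigned to its cheapest site among the open ones.
{Calder, Kent, Vance}: M1→Vance 3·5=15, M2→Calder 8·13=104, M3→Kent 7·15=105, M4→Vance 6·15=90, M5→Kent 2·25=50, M6→Vance 4·11=44, M7→Calder 10·25=250, M8→Calder 7·6=42. Service 700; fixed 2177; total 2877.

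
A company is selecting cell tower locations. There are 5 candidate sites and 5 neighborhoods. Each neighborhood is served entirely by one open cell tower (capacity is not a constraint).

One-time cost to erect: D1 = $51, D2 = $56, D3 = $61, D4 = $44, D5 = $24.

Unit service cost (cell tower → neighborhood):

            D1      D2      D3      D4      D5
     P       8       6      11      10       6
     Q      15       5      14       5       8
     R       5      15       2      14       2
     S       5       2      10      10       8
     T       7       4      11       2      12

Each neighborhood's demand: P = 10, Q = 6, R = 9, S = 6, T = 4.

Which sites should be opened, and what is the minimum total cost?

For any fixed open set, each neighborhood goes to its cheapest open site; total = fixed + service.
{D2, D5}: P→D2 6·10=60, Q→D2 5·6=30, R→D5 2·9=18, S→D2 2·6=12, T→D2 4·4=16. Service 136; fixed 80; total 216.
{D4, D5}: service 164 + fixed 68 = 232
{D5}: service 222 + fixed 24 = 246
{D1, D2, D3, D4, D5}: P→D2 6·10=60, Q→D2 5·6=30, R→D3 2·9=18, S→D2 2·6=12, T→D4 2·4=8. Service 128; fixed 236; total 364.
No other subset beats 216.

Open D2 and D5; minimum total cost 216.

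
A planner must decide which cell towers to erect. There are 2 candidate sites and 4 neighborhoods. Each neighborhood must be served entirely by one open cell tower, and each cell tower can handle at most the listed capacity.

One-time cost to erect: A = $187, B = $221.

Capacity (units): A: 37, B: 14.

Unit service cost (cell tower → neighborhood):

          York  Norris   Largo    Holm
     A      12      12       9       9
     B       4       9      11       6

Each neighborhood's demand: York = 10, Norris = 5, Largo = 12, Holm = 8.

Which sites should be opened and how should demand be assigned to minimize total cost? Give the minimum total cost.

Open {A}: York→A 12·10=120, Norris→A 12·5=60, Largo→A 9·12=108, Holm→A 9·8=72.
Loads: A carries 35/37. Service 360; fixed 187; total 547.
Next best feasible plan costs 688.

Minimum total cost: 547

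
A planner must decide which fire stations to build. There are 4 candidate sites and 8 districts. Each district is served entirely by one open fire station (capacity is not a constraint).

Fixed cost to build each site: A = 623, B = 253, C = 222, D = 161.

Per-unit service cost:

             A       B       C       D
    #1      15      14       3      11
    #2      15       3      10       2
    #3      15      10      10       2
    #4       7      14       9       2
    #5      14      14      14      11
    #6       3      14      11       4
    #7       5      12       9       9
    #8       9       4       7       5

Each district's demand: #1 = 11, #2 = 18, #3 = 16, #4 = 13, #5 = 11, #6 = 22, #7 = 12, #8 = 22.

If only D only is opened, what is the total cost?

Total cost: 803

Each district is assigned to its cheapest site among the open ones.
{D}: #1→D 11·11=121, #2→D 2·18=36, #3→D 2·16=32, #4→D 2·13=26, #5→D 11·11=121, #6→D 4·22=88, #7→D 9·12=108, #8→D 5·22=110. Service 642; fixed 161; total 803.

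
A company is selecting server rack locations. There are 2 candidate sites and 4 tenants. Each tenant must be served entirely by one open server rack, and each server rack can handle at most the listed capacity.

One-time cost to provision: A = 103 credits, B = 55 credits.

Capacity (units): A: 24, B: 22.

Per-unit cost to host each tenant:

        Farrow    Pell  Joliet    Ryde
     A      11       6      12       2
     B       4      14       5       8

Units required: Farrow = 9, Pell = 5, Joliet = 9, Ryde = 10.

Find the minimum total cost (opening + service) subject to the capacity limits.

Minimum total cost: 289

Open {A, B}: Farrow→B 4·9=36, Pell→A 6·5=30, Joliet→B 5·9=45, Ryde→A 2·10=20.
Loads: A carries 15/24, B carries 18/22. Service 131; fixed 158; total 289.
Next best feasible plan costs 352.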